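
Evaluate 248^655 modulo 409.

Using repeated squaring:
248^1 ≡ 248 (mod 409)
248^2 ≡ 248^2 = 61504 ≡ 154 (mod 409)
248^4 ≡ 154^2 = 23716 ≡ 403 (mod 409)
248^8 ≡ 403^2 = 162409 ≡ 36 (mod 409)
248^16 ≡ 36^2 = 1296 ≡ 69 (mod 409)
248^32 ≡ 69^2 = 4761 ≡ 262 (mod 409)
248^64 ≡ 262^2 = 68644 ≡ 341 (mod 409)
248^128 ≡ 341^2 = 116281 ≡ 125 (mod 409)
248^256 ≡ 125^2 = 15625 ≡ 83 (mod 409)
248^512 ≡ 83^2 = 6889 ≡ 345 (mod 409)
248^655 = 248^512 · 248^128 · 248^8 · 248^4 · 248^2 · 248^1 ≡ 345 · 125 · 36 · 403 · 154 · 248 (mod 409).
Accumulate the product:
345 · 125 = 43125 ≡ 180
180 · 36 = 6480 ≡ 345
345 · 403 = 139035 ≡ 384
384 · 154 = 59136 ≡ 240
240 · 248 = 59520 ≡ 215

215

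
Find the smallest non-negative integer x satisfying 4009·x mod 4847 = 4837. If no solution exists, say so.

2464

gcd(4009, 4847) = 1, so a unique solution mod 4847 exists.
4009⁻¹ ≡ 723 (mod 4847).
x ≡ 723·4837 ≡ 2464 (mod 4847).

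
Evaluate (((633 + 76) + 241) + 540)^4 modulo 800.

633 + 76 = 709
709 + 241 = 950 ≡ 150 (mod 800)
150 + 540 = 690
(690)^4 ≡ 400 (mod 800)

400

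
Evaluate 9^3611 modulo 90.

9

By square-and-multiply:
3611 in binary is 111000011011, i.e. 3611 = 2048 + 1024 + 512 + 16 + 8 + 2 + 1.
9^1 ≡ 9 (mod 90)
9^2 ≡ 9^2 = 81 (mod 90)
9^4 ≡ 81^2 = 6561 ≡ 81 (mod 90)
9^8 ≡ 81^2 = 6561 ≡ 81 (mod 90)
9^16 ≡ 81^2 = 6561 ≡ 81 (mod 90)
9^32 ≡ 81^2 = 6561 ≡ 81 (mod 90)
9^64 ≡ 81^2 = 6561 ≡ 81 (mod 90)
9^128 ≡ 81^2 = 6561 ≡ 81 (mod 90)
9^256 ≡ 81^2 = 6561 ≡ 81 (mod 90)
9^512 ≡ 81^2 = 6561 ≡ 81 (mod 90)
9^1024 ≡ 81^2 = 6561 ≡ 81 (mod 90)
9^2048 ≡ 81^2 = 6561 ≡ 81 (mod 90)
9^3611 = 9^2048 · 9^1024 · 9^512 · 9^16 · 9^8 · 9^2 · 9^1 ≡ 81 · 81 · 81 · 81 · 81 · 81 · 9 (mod 90).
Accumulate the product:
81 · 81 = 6561 ≡ 81
81 · 81 = 6561 ≡ 81
81 · 81 = 6561 ≡ 81
81 · 81 = 6561 ≡ 81
81 · 81 = 6561 ≡ 81
81 · 9 = 729 ≡ 9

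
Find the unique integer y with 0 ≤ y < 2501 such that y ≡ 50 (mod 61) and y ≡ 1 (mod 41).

1026

61⁻¹ mod 41: 61*39 ≡ 1 (mod 41), so 61⁻¹ ≡ 39.
y = 50 + 61*((1 − 50)*39 mod 41) = 50 + 61*16 = 1026.
Check: 1026 mod 61 = 50, 1026 mod 41 = 1. ✓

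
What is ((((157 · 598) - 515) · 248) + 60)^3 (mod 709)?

639

157 · 598 = 93886 ≡ 298 (mod 709)
298 - 515 = -217 ≡ 492 (mod 709)
492 · 248 = 122016 ≡ 68 (mod 709)
68 + 60 = 128
(128)^3 ≡ 639 (mod 709)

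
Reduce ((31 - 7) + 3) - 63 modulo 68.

31 - 7 = 24
24 + 3 = 27
27 - 63 = -36 ≡ 32 (mod 68)

32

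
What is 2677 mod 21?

2677 = 127×21 + 10, so 2677 ≡ 10 (mod 21).

10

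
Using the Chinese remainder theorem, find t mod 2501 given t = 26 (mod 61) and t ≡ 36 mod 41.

1307

61⁻¹ mod 41: 61·39 ≡ 1 (mod 41), so 61⁻¹ ≡ 39.
t = 26 + 61·((36 − 26)·39 mod 41) = 26 + 61·21 = 1307.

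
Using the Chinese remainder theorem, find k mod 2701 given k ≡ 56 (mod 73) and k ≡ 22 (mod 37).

2538

73⁻¹ mod 37: 73×36 ≡ 1 (mod 37), so 73⁻¹ ≡ 36.
k = 56 + 73×((22 − 56)×36 mod 37) = 56 + 73×34 = 2538.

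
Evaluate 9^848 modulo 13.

848 in binary is 1101010000, i.e. 848 = 512 + 256 + 64 + 16.
9^1 ≡ 9 (mod 13)
9^2 ≡ 9^2 = 81 ≡ 3 (mod 13)
9^4 ≡ 3^2 = 9 (mod 13)
9^8 ≡ 9^2 = 81 ≡ 3 (mod 13)
9^16 ≡ 3^2 = 9 (mod 13)
9^32 ≡ 9^2 = 81 ≡ 3 (mod 13)
9^64 ≡ 3^2 = 9 (mod 13)
9^128 ≡ 9^2 = 81 ≡ 3 (mod 13)
9^256 ≡ 3^2 = 9 (mod 13)
9^512 ≡ 9^2 = 81 ≡ 3 (mod 13)
9^848 = 9^512 × 9^256 × 9^64 × 9^16 ≡ 3 × 9 × 9 × 9 (mod 13).
Accumulate the product:
3 × 9 = 27 ≡ 1
1 × 9 = 9
9 × 9 = 81 ≡ 3

3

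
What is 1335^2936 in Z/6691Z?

19

By square-and-multiply:
2936 in binary is 101101111000, i.e. 2936 = 2048 + 512 + 256 + 64 + 32 + 16 + 8.
1335^1 ≡ 1335 (mod 6691)
1335^2 ≡ 1335^2 = 1782225 ≡ 2419 (mod 6691)
1335^4 ≡ 2419^2 = 5851561 ≡ 3627 (mod 6691)
1335^8 ≡ 3627^2 = 13155129 ≡ 623 (mod 6691)
1335^16 ≡ 623^2 = 388129 ≡ 51 (mod 6691)
1335^32 ≡ 51^2 = 2601 (mod 6691)
1335^64 ≡ 2601^2 = 6765201 ≡ 600 (mod 6691)
1335^128 ≡ 600^2 = 360000 ≡ 5377 (mod 6691)
1335^256 ≡ 5377^2 = 28912129 ≡ 318 (mod 6691)
1335^512 ≡ 318^2 = 101124 ≡ 759 (mod 6691)
1335^1024 ≡ 759^2 = 576081 ≡ 655 (mod 6691)
1335^2048 ≡ 655^2 = 429025 ≡ 801 (mod 6691)
1335^2936 = 1335^2048 · 1335^512 · 1335^256 · 1335^64 · 1335^32 · 1335^16 · 1335^8 ≡ 801 · 759 · 318 · 600 · 2601 · 51 · 623 (mod 6691).
Accumulate the product:
801 · 759 = 607959 ≡ 5769
5769 · 318 = 1834542 ≡ 1208
1208 · 600 = 724800 ≡ 2172
2172 · 2601 = 5649372 ≡ 2168
2168 · 51 = 110568 ≡ 3512
3512 · 623 = 2187976 ≡ 19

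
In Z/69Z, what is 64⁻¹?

55

By the extended Euclidean algorithm:
69 = 1·64 + 5
64 = 12·5 + 4
5 = 1·4 + 1
4 = 4·1 + 0
gcd(64, 69) = 1, so the inverse exists.
Bézout: 1 = 13·69 − 14·64.
So 64⁻¹ ≡ −14 ≡ 55 (mod 69).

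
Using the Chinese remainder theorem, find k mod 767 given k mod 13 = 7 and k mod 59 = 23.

13⁻¹ mod 59: 13*50 ≡ 1 (mod 59), so 13⁻¹ ≡ 50.
k = 7 + 13*((23 − 7)*50 mod 59) = 7 + 13*33 = 436.

436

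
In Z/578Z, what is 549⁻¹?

Run the extended Euclidean algorithm:
578 = 1·549 + 29
549 = 18·29 + 27
29 = 1·27 + 2
27 = 13·2 + 1
2 = 2·1 + 0
gcd(549, 578) = 1, so the inverse exists.
Bézout: 1 = −265·578 + 279·549.
So 549⁻¹ ≡ 279 (mod 578).

279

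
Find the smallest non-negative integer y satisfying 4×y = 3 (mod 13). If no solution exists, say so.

gcd(4, 13) = 1, so a unique solution mod 13 exists.
4⁻¹ ≡ 10 (mod 13).
y ≡ 10×3 ≡ 4 (mod 13).

4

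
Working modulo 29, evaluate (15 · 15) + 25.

18

15 · 15 = 225 ≡ 22 (mod 29)
22 + 25 = 47 ≡ 18 (mod 29)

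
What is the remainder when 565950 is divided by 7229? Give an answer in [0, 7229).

565950 = 78*7229 + 2088, so 565950 ≡ 2088 (mod 7229).

2088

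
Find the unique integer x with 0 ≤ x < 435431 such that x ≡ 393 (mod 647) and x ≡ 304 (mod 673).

647⁻¹ mod 673: 647*440 ≡ 1 (mod 673), so 647⁻¹ ≡ 440.
x = 393 + 647*((304 − 393)*440 mod 673) = 393 + 647*547 = 354302.

354302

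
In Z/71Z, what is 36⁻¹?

2

71 = 1·36 + 35
36 = 1·35 + 1
35 = 35·1 + 0
gcd(36, 71) = 1, so the inverse exists.
Back-substitute for 1:
1 = 1·36 − 1·35
  = −1·71 + 2·36
So 36⁻¹ ≡ 2 (mod 71).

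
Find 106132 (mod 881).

412

106132 = 120*881 + 412, so 106132 ≡ 412 (mod 881).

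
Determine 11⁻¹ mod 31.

17

31 = 2*11 + 9
11 = 1*9 + 2
9 = 4*2 + 1
2 = 2*1 + 0
gcd(11, 31) = 1, so the inverse exists.
Bézout: 1 = 5*31 − 14*11.
So 11⁻¹ ≡ −14 ≡ 17 (mod 31).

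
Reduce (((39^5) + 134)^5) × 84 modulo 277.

(39)^5 ≡ 36 (mod 277)
36 + 134 = 170
(170)^5 ≡ 142 (mod 277)
142 × 84 = 11928 ≡ 17 (mod 277)

17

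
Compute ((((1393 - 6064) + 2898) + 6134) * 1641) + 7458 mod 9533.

4576

1393 - 6064 = -4671 ≡ 4862 (mod 9533)
4862 + 2898 = 7760
7760 + 6134 = 13894 ≡ 4361 (mod 9533)
4361 * 1641 = 7156401 ≡ 6651 (mod 9533)
6651 + 7458 = 14109 ≡ 4576 (mod 9533)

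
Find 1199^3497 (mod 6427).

4649

Using repeated squaring:
3497 in binary is 110110101001, i.e. 3497 = 2048 + 1024 + 256 + 128 + 32 + 8 + 1.
1199^1 ≡ 1199 (mod 6427)
1199^2 ≡ 1199^2 = 1437601 ≡ 4380 (mod 6427)
1199^4 ≡ 4380^2 = 19184400 ≡ 6232 (mod 6427)
1199^8 ≡ 6232^2 = 38837824 ≡ 5890 (mod 6427)
1199^16 ≡ 5890^2 = 34692100 ≡ 5581 (mod 6427)
1199^32 ≡ 5581^2 = 31147561 ≡ 2319 (mod 6427)
1199^64 ≡ 2319^2 = 5377761 ≡ 4789 (mod 6427)
1199^128 ≡ 4789^2 = 22934521 ≡ 2985 (mod 6427)
1199^256 ≡ 2985^2 = 8910225 ≡ 2403 (mod 6427)
1199^512 ≡ 2403^2 = 5774409 ≡ 2963 (mod 6427)
1199^1024 ≡ 2963^2 = 8779369 ≡ 87 (mod 6427)
1199^2048 ≡ 87^2 = 7569 ≡ 1142 (mod 6427)
1199^3497 = 1199^2048 × 1199^1024 × 1199^256 × 1199^128 × 1199^32 × 1199^8 × 1199^1 ≡ 1142 × 87 × 2403 × 2985 × 2319 × 5890 × 1199 (mod 6427).
Accumulate the product:
1142 × 87 = 99354 ≡ 2949
2949 × 2403 = 7086447 ≡ 3893
3893 × 2985 = 11620605 ≡ 589
589 × 2319 = 1365891 ≡ 3367
3367 × 5890 = 19831630 ≡ 4335
4335 × 1199 = 5197665 ≡ 4649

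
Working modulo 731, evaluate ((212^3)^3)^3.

342

(212)^3 ≡ 274 (mod 731)
(274)^3 ≡ 484 (mod 731)
(484)^3 ≡ 342 (mod 731)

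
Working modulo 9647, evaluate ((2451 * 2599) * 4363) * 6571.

2451 * 2599 = 6370149 ≡ 3129 (mod 9647)
3129 * 4363 = 13651827 ≡ 1322 (mod 9647)
1322 * 6571 = 8686862 ≡ 4562 (mod 9647)

4562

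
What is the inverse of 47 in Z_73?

73 = 1*47 + 26
47 = 1*26 + 21
26 = 1*21 + 5
21 = 4*5 + 1
5 = 5*1 + 0
gcd(47, 73) = 1, so the inverse exists.
Bézout: 1 = −9*73 + 14*47.
So 47⁻¹ ≡ 14 (mod 73).

14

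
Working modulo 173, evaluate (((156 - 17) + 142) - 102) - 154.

156 - 17 = 139
139 + 142 = 281 ≡ 108 (mod 173)
108 - 102 = 6
6 - 154 = -148 ≡ 25 (mod 173)

25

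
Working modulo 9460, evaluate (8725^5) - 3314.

1811

(8725)^5 ≡ 5125 (mod 9460)
5125 - 3314 = 1811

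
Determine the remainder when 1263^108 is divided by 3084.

By square-and-multiply:
108 in binary is 1101100, i.e. 108 = 64 + 32 + 8 + 4.
1263^1 ≡ 1263 (mod 3084)
1263^2 ≡ 1263^2 = 1595169 ≡ 741 (mod 3084)
1263^4 ≡ 741^2 = 549081 ≡ 129 (mod 3084)
1263^8 ≡ 129^2 = 16641 ≡ 1221 (mod 3084)
1263^16 ≡ 1221^2 = 1490841 ≡ 1269 (mod 3084)
1263^32 ≡ 1269^2 = 1610361 ≡ 513 (mod 3084)
1263^64 ≡ 513^2 = 263169 ≡ 1029 (mod 3084)
1263^108 = 1263^64 · 1263^32 · 1263^8 · 1263^4 ≡ 1029 · 513 · 1221 · 129 (mod 3084).
Accumulate the product:
1029 · 513 = 527877 ≡ 513
513 · 1221 = 626373 ≡ 321
321 · 129 = 41409 ≡ 1317

1317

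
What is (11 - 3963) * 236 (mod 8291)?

4211

11 - 3963 = -3952 ≡ 4339 (mod 8291)
4339 * 236 = 1024004 ≡ 4211 (mod 8291)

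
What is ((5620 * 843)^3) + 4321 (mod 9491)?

5620 * 843 = 4737660 ≡ 1651 (mod 9491)
(1651)^3 ≡ 6927 (mod 9491)
6927 + 4321 = 11248 ≡ 1757 (mod 9491)

1757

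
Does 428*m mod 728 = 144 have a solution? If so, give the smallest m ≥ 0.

116

gcd(428, 728) = 4, and 4 | 144, so solutions exist.
Divide through by 4: 107*m ≡ 36 (mod 182).
107⁻¹ ≡ 165 (mod 182).
m ≡ 165*36 ≡ 116 (mod 182).
The smallest non-negative solution is m = 116.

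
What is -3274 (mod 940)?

-3274 = -4*940 + 486, so -3274 ≡ 486 (mod 940).

486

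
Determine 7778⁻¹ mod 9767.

Apply the Euclidean algorithm and back-substitute:
9767 = 1*7778 + 1989
7778 = 3*1989 + 1811
1989 = 1*1811 + 178
1811 = 10*178 + 31
178 = 5*31 + 23
31 = 1*23 + 8
23 = 2*8 + 7
8 = 1*7 + 1
7 = 7*1 + 0
gcd(7778, 9767) = 1, so the inverse exists.
Back-substitute for 1:
1 = 1*8 − 1*7
  = −1*23 + 3*8
  = 3*31 − 4*23
  = −4*178 + 23*31
  = 23*1811 − 234*178
  = −234*1989 + 257*1811
  = 257*7778 − 1005*1989
  = −1005*9767 + 1262*7778
So 7778⁻¹ ≡ 1262 (mod 9767).

1262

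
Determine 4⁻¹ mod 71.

Run the extended Euclidean algorithm:
71 = 17·4 + 3
4 = 1·3 + 1
3 = 3·1 + 0
gcd(4, 71) = 1, so the inverse exists.
Back-substitute for 1:
1 = 1·4 − 1·3
  = −1·71 + 18·4
So 4⁻¹ ≡ 18 (mod 71).

18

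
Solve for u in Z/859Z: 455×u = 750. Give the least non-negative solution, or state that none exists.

gcd(455, 859) = 1, so a unique solution mod 859 exists.
455⁻¹ ≡ 219 (mod 859).
u ≡ 219×750 ≡ 181 (mod 859).

181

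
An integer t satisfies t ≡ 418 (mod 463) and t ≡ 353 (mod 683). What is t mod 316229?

65238

463⁻¹ mod 683: 463*208 ≡ 1 (mod 683), so 463⁻¹ ≡ 208.
t = 418 + 463*((353 − 418)*208 mod 683) = 418 + 463*140 = 65238.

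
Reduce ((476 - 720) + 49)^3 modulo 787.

476 - 720 = -244 ≡ 543 (mod 787)
543 + 49 = 592
(592)^3 ≡ 239 (mod 787)

239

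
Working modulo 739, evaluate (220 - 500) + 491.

220 - 500 = -280 ≡ 459 (mod 739)
459 + 491 = 950 ≡ 211 (mod 739)

211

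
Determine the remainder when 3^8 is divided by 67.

Using repeated squaring:
3^1 ≡ 3 (mod 67)
3^2 ≡ 3^2 = 9 (mod 67)
3^4 ≡ 9^2 = 81 ≡ 14 (mod 67)
3^8 ≡ 14^2 = 196 ≡ 62 (mod 67)
So 3^8 ≡ 62 (mod 67).

62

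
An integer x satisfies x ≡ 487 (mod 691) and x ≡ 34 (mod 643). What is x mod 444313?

691⁻¹ mod 643: 691·67 ≡ 1 (mod 643), so 691⁻¹ ≡ 67.
x = 487 + 691·((34 − 487)·67 mod 643) = 487 + 691·513 = 354970.
Check: 354970 mod 691 = 487, 354970 mod 643 = 34. ✓

354970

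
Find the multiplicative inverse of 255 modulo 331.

135

331 = 1×255 + 76
255 = 3×76 + 27
76 = 2×27 + 22
27 = 1×22 + 5
22 = 4×5 + 2
5 = 2×2 + 1
2 = 2×1 + 0
gcd(255, 331) = 1, so the inverse exists.
Back-substitute for 1:
1 = 1×5 − 2×2
  = −2×22 + 9×5
  = 9×27 − 11×22
  = −11×76 + 31×27
  = 31×255 − 104×76
  = −104×331 + 135×255
So 255⁻¹ ≡ 135 (mod 331).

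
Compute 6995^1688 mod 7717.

2950

6995^1 ≡ 6995 (mod 7717)
6995^2 ≡ 6995^2 = 48930025 ≡ 4245 (mod 7717)
6995^4 ≡ 4245^2 = 18020025 ≡ 830 (mod 7717)
6995^8 ≡ 830^2 = 688900 ≡ 2087 (mod 7717)
6995^16 ≡ 2087^2 = 4355569 ≡ 3181 (mod 7717)
6995^32 ≡ 3181^2 = 10118761 ≡ 1774 (mod 7717)
6995^64 ≡ 1774^2 = 3147076 ≡ 6257 (mod 7717)
6995^128 ≡ 6257^2 = 39150049 ≡ 1708 (mod 7717)
6995^256 ≡ 1708^2 = 2917264 ≡ 238 (mod 7717)
6995^512 ≡ 238^2 = 56644 ≡ 2625 (mod 7717)
6995^1024 ≡ 2625^2 = 6890625 ≡ 7061 (mod 7717)
6995^1688 = 6995^1024 × 6995^512 × 6995^128 × 6995^16 × 6995^8 ≡ 7061 × 2625 × 1708 × 3181 × 2087 (mod 7717).
Accumulate the product:
7061 × 2625 = 18535125 ≡ 6608
6608 × 1708 = 11286464 ≡ 4210
4210 × 3181 = 13392010 ≡ 3015
3015 × 2087 = 6292305 ≡ 2950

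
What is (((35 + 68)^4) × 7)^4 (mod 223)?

112

35 + 68 = 103
(103)^4 ≡ 105 (mod 223)
105 × 7 = 735 ≡ 66 (mod 223)
(66)^4 ≡ 112 (mod 223)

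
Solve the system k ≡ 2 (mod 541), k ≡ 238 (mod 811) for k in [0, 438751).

541⁻¹ mod 811: 541×3 ≡ 1 (mod 811), so 541⁻¹ ≡ 3.
k = 2 + 541×((238 − 2)×3 mod 811) = 2 + 541×708 = 383030.

383030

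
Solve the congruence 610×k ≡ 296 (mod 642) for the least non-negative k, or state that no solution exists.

gcd(610, 642) = 2, and 2 | 296, so solutions exist.
Divide through by 2: 305×k ≡ 148 mod 321.
305⁻¹ ≡ 20 (mod 321).
k ≡ 20×148 ≡ 71 (mod 321).
The smallest non-negative solution is k = 71.

71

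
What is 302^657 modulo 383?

332

Compute successive squares:
657 in binary is 1010010001, i.e. 657 = 512 + 128 + 16 + 1.
302^1 ≡ 302 (mod 383)
302^2 ≡ 302^2 = 91204 ≡ 50 (mod 383)
302^4 ≡ 50^2 = 2500 ≡ 202 (mod 383)
302^8 ≡ 202^2 = 40804 ≡ 206 (mod 383)
302^16 ≡ 206^2 = 42436 ≡ 306 (mod 383)
302^32 ≡ 306^2 = 93636 ≡ 184 (mod 383)
302^64 ≡ 184^2 = 33856 ≡ 152 (mod 383)
302^128 ≡ 152^2 = 23104 ≡ 124 (mod 383)
302^256 ≡ 124^2 = 15376 ≡ 56 (mod 383)
302^512 ≡ 56^2 = 3136 ≡ 72 (mod 383)
302^657 = 302^512 · 302^128 · 302^16 · 302^1 ≡ 72 · 124 · 306 · 302 (mod 383).
Accumulate the product:
72 · 124 = 8928 ≡ 119
119 · 306 = 36414 ≡ 29
29 · 302 = 8758 ≡ 332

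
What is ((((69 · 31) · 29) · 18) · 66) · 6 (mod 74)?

12

69 · 31 = 2139 ≡ 67 (mod 74)
67 · 29 = 1943 ≡ 19 (mod 74)
19 · 18 = 342 ≡ 46 (mod 74)
46 · 66 = 3036 ≡ 2 (mod 74)
2 · 6 = 12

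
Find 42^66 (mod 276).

By square-and-multiply:
66 in binary is 1000010, i.e. 66 = 64 + 2.
42^1 ≡ 42 (mod 276)
42^2 ≡ 42^2 = 1764 ≡ 108 (mod 276)
42^4 ≡ 108^2 = 11664 ≡ 72 (mod 276)
42^8 ≡ 72^2 = 5184 ≡ 216 (mod 276)
42^16 ≡ 216^2 = 46656 ≡ 12 (mod 276)
42^32 ≡ 12^2 = 144 (mod 276)
42^64 ≡ 144^2 = 20736 ≡ 36 (mod 276)
42^66 = 42^64 × 42^2 ≡ 36 × 108 (mod 276).
36 × 108 = 3888 ≡ 24 (mod 276).

24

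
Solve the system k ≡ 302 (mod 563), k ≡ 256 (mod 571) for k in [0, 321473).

563⁻¹ mod 571: 563·214 ≡ 1 (mod 571), so 563⁻¹ ≡ 214.
k = 302 + 563·((256 − 302)·214 mod 571) = 302 + 563·434 = 244644.

244644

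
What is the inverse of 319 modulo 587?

541

587 = 1*319 + 268
319 = 1*268 + 51
268 = 5*51 + 13
51 = 3*13 + 12
13 = 1*12 + 1
12 = 12*1 + 0
gcd(319, 587) = 1, so the inverse exists.
Bézout: 1 = 25*587 − 46*319.
So 319⁻¹ ≡ −46 ≡ 541 (mod 587).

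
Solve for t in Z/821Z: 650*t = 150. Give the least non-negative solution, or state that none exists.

316

gcd(650, 821) = 1, so a unique solution mod 821 exists.
650⁻¹ ≡ 24 (mod 821).
t ≡ 24*150 ≡ 316 (mod 821).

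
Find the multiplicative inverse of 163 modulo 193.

45

Run the extended Euclidean algorithm:
193 = 1·163 + 30
163 = 5·30 + 13
30 = 2·13 + 4
13 = 3·4 + 1
4 = 4·1 + 0
gcd(163, 193) = 1, so the inverse exists.
Bézout: 1 = −38·193 + 45·163.
So 163⁻¹ ≡ 45 (mod 193).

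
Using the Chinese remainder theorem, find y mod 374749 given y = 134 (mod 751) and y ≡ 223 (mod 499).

251719

751⁻¹ mod 499: 751×200 ≡ 1 (mod 499), so 751⁻¹ ≡ 200.
y = 134 + 751×((223 − 134)×200 mod 499) = 134 + 751×335 = 251719.
Check: 251719 mod 751 = 134, 251719 mod 499 = 223. ✓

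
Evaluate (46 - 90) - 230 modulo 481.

46 - 90 = -44 ≡ 437 (mod 481)
437 - 230 = 207

207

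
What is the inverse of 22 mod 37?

32

37 = 1×22 + 15
22 = 1×15 + 7
15 = 2×7 + 1
7 = 7×1 + 0
gcd(22, 37) = 1, so the inverse exists.
Back-substitute for 1:
1 = 1×15 − 2×7
  = −2×22 + 3×15
  = 3×37 − 5×22
So 22⁻¹ ≡ −5 ≡ 32 (mod 37).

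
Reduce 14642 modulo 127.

14642 = 115*127 + 37, so 14642 ≡ 37 (mod 127).

37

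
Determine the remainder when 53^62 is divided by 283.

Using repeated squaring:
53^1 ≡ 53 (mod 283)
53^2 ≡ 53^2 = 2809 ≡ 262 (mod 283)
53^4 ≡ 262^2 = 68644 ≡ 158 (mod 283)
53^8 ≡ 158^2 = 24964 ≡ 60 (mod 283)
53^16 ≡ 60^2 = 3600 ≡ 204 (mod 283)
53^32 ≡ 204^2 = 41616 ≡ 15 (mod 283)
53^62 = 53^32 × 53^16 × 53^8 × 53^4 × 53^2 ≡ 15 × 204 × 60 × 158 × 262 (mod 283).
Accumulate the product:
15 × 204 = 3060 ≡ 230
230 × 60 = 13800 ≡ 216
216 × 158 = 34128 ≡ 168
168 × 262 = 44016 ≡ 151

151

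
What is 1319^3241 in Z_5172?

1319

Compute successive squares:
3241 in binary is 110010101001, i.e. 3241 = 2048 + 1024 + 128 + 32 + 8 + 1.
1319^1 ≡ 1319 (mod 5172)
1319^2 ≡ 1319^2 = 1739761 ≡ 1969 (mod 5172)
1319^4 ≡ 1969^2 = 3876961 ≡ 3133 (mod 5172)
1319^8 ≡ 3133^2 = 9815689 ≡ 4405 (mod 5172)
1319^16 ≡ 4405^2 = 19404025 ≡ 3853 (mod 5172)
1319^32 ≡ 3853^2 = 14845609 ≡ 1969 (mod 5172)
1319^64 ≡ 1969^2 = 3876961 ≡ 3133 (mod 5172)
1319^128 ≡ 3133^2 = 9815689 ≡ 4405 (mod 5172)
1319^256 ≡ 4405^2 = 19404025 ≡ 3853 (mod 5172)
1319^512 ≡ 3853^2 = 14845609 ≡ 1969 (mod 5172)
1319^1024 ≡ 1969^2 = 3876961 ≡ 3133 (mod 5172)
1319^2048 ≡ 3133^2 = 9815689 ≡ 4405 (mod 5172)
1319^3241 = 1319^2048 * 1319^1024 * 1319^128 * 1319^32 * 1319^8 * 1319^1 ≡ 4405 * 3133 * 4405 * 1969 * 4405 * 1319 (mod 5172).
Accumulate the product:
4405 * 3133 = 13800865 ≡ 1969
1969 * 4405 = 8673445 ≡ 1
1 * 1969 = 1969
1969 * 4405 = 8673445 ≡ 1
1 * 1319 = 1319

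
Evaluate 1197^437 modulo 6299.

Compute successive squares:
437 in binary is 110110101, i.e. 437 = 256 + 128 + 32 + 16 + 4 + 1.
1197^1 ≡ 1197 (mod 6299)
1197^2 ≡ 1197^2 = 1432809 ≡ 2936 (mod 6299)
1197^4 ≡ 2936^2 = 8620096 ≡ 3064 (mod 6299)
1197^8 ≡ 3064^2 = 9388096 ≡ 2586 (mod 6299)
1197^16 ≡ 2586^2 = 6687396 ≡ 4157 (mod 6299)
1197^32 ≡ 4157^2 = 17280649 ≡ 2492 (mod 6299)
1197^64 ≡ 2492^2 = 6210064 ≡ 5549 (mod 6299)
1197^128 ≡ 5549^2 = 30791401 ≡ 1889 (mod 6299)
1197^256 ≡ 1889^2 = 3568321 ≡ 3087 (mod 6299)
1197^437 = 1197^256 · 1197^128 · 1197^32 · 1197^16 · 1197^4 · 1197^1 ≡ 3087 · 1889 · 2492 · 4157 · 3064 · 1197 (mod 6299).
Accumulate the product:
3087 · 1889 = 5831343 ≡ 4768
4768 · 2492 = 11881856 ≡ 1942
1942 · 4157 = 8072894 ≡ 3875
3875 · 3064 = 11873000 ≡ 5684
5684 · 1197 = 6803748 ≡ 828

828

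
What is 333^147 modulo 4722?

1917

By square-and-multiply:
147 in binary is 10010011, i.e. 147 = 128 + 16 + 2 + 1.
333^1 ≡ 333 (mod 4722)
333^2 ≡ 333^2 = 110889 ≡ 2283 (mod 4722)
333^4 ≡ 2283^2 = 5212089 ≡ 3723 (mod 4722)
333^8 ≡ 3723^2 = 13860729 ≡ 1659 (mod 4722)
333^16 ≡ 1659^2 = 2752281 ≡ 4077 (mod 4722)
333^32 ≡ 4077^2 = 16621929 ≡ 489 (mod 4722)
333^64 ≡ 489^2 = 239121 ≡ 3021 (mod 4722)
333^128 ≡ 3021^2 = 9126441 ≡ 3537 (mod 4722)
333^147 = 333^128 × 333^16 × 333^2 × 333^1 ≡ 3537 × 4077 × 2283 × 333 (mod 4722).
Accumulate the product:
3537 × 4077 = 14420349 ≡ 4083
4083 × 2283 = 9321489 ≡ 261
261 × 333 = 86913 ≡ 1917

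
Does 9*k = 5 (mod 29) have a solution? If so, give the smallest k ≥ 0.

7

gcd(9, 29) = 1, so a unique solution mod 29 exists.
9⁻¹ ≡ 13 (mod 29).
k ≡ 13*5 ≡ 7 (mod 29).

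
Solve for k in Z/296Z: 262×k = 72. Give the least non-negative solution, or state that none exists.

gcd(262, 296) = 2, and 2 | 72, so solutions exist.
Divide through by 2: 131×k ≡ 36 (mod 148).
131⁻¹ ≡ 87 (mod 148).
k ≡ 87×36 ≡ 24 (mod 148).
The smallest non-negative solution is k = 24.

24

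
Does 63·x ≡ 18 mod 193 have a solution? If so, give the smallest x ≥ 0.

83

gcd(63, 193) = 1, so a unique solution mod 193 exists.
63⁻¹ ≡ 144 (mod 193).
x ≡ 144·18 ≡ 83 (mod 193).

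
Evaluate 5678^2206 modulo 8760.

7024

2206 in binary is 100010011110, i.e. 2206 = 2048 + 128 + 16 + 8 + 4 + 2.
5678^1 ≡ 5678 (mod 8760)
5678^2 ≡ 5678^2 = 32239684 ≡ 2884 (mod 8760)
5678^4 ≡ 2884^2 = 8317456 ≡ 4216 (mod 8760)
5678^8 ≡ 4216^2 = 17774656 ≡ 616 (mod 8760)
5678^16 ≡ 616^2 = 379456 ≡ 2776 (mod 8760)
5678^32 ≡ 2776^2 = 7706176 ≡ 6136 (mod 8760)
5678^64 ≡ 6136^2 = 37650496 ≡ 16 (mod 8760)
5678^128 ≡ 16^2 = 256 (mod 8760)
5678^256 ≡ 256^2 = 65536 ≡ 4216 (mod 8760)
5678^512 ≡ 4216^2 = 17774656 ≡ 616 (mod 8760)
5678^1024 ≡ 616^2 = 379456 ≡ 2776 (mod 8760)
5678^2048 ≡ 2776^2 = 7706176 ≡ 6136 (mod 8760)
5678^2206 = 5678^2048 × 5678^128 × 5678^16 × 5678^8 × 5678^4 × 5678^2 ≡ 6136 × 256 × 2776 × 616 × 4216 × 2884 (mod 8760).
Accumulate the product:
6136 × 256 = 1570816 ≡ 2776
2776 × 2776 = 7706176 ≡ 6136
6136 × 616 = 3779776 ≡ 4216
4216 × 4216 = 17774656 ≡ 616
616 × 2884 = 1776544 ≡ 7024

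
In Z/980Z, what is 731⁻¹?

551

980 = 1·731 + 249
731 = 2·249 + 233
249 = 1·233 + 16
233 = 14·16 + 9
16 = 1·9 + 7
9 = 1·7 + 2
7 = 3·2 + 1
2 = 2·1 + 0
gcd(731, 980) = 1, so the inverse exists.
Bézout: 1 = 320·980 − 429·731.
So 731⁻¹ ≡ −429 ≡ 551 (mod 980).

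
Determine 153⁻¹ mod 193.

82

By the extended Euclidean algorithm:
193 = 1×153 + 40
153 = 3×40 + 33
40 = 1×33 + 7
33 = 4×7 + 5
7 = 1×5 + 2
5 = 2×2 + 1
2 = 2×1 + 0
gcd(153, 193) = 1, so the inverse exists.
Bézout: 1 = −65×193 + 82×153.
So 153⁻¹ ≡ 82 (mod 193).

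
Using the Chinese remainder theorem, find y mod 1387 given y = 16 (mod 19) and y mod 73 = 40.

19⁻¹ mod 73: 19·50 ≡ 1 (mod 73), so 19⁻¹ ≡ 50.
y = 16 + 19·((40 − 16)·50 mod 73) = 16 + 19·32 = 624.

624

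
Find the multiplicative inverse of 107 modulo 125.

Run the extended Euclidean algorithm:
125 = 1*107 + 18
107 = 5*18 + 17
18 = 1*17 + 1
17 = 17*1 + 0
gcd(107, 125) = 1, so the inverse exists.
Back-substitute for 1:
1 = 1*18 − 1*17
  = −1*107 + 6*18
  = 6*125 − 7*107
So 107⁻¹ ≡ −7 ≡ 118 (mod 125).

118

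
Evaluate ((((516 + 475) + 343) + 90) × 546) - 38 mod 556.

178

516 + 475 = 991 ≡ 435 (mod 556)
435 + 343 = 778 ≡ 222 (mod 556)
222 + 90 = 312
312 × 546 = 170352 ≡ 216 (mod 556)
216 - 38 = 178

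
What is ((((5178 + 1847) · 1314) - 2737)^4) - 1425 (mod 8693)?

5178 + 1847 = 7025
7025 · 1314 = 9230850 ≡ 7577 (mod 8693)
7577 - 2737 = 4840
(4840)^4 ≡ 3357 (mod 8693)
3357 - 1425 = 1932

1932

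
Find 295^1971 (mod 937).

261

295^1 ≡ 295 (mod 937)
295^2 ≡ 295^2 = 87025 ≡ 821 (mod 937)
295^4 ≡ 821^2 = 674041 ≡ 338 (mod 937)
295^8 ≡ 338^2 = 114244 ≡ 867 (mod 937)
295^16 ≡ 867^2 = 751689 ≡ 215 (mod 937)
295^32 ≡ 215^2 = 46225 ≡ 312 (mod 937)
295^64 ≡ 312^2 = 97344 ≡ 833 (mod 937)
295^128 ≡ 833^2 = 693889 ≡ 509 (mod 937)
295^256 ≡ 509^2 = 259081 ≡ 469 (mod 937)
295^512 ≡ 469^2 = 219961 ≡ 703 (mod 937)
295^1024 ≡ 703^2 = 494209 ≡ 410 (mod 937)
295^1971 = 295^1024 * 295^512 * 295^256 * 295^128 * 295^32 * 295^16 * 295^2 * 295^1 ≡ 410 * 703 * 469 * 509 * 312 * 215 * 821 * 295 (mod 937).
Accumulate the product:
410 * 703 = 288230 ≡ 571
571 * 469 = 267799 ≡ 754
754 * 509 = 383786 ≡ 553
553 * 312 = 172536 ≡ 128
128 * 215 = 27520 ≡ 347
347 * 821 = 284887 ≡ 39
39 * 295 = 11505 ≡ 261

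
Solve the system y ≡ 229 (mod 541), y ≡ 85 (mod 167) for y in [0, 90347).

541⁻¹ mod 167: 541×71 ≡ 1 (mod 167), so 541⁻¹ ≡ 71.
y = 229 + 541×((85 − 229)×71 mod 167) = 229 + 541×130 = 70559.

70559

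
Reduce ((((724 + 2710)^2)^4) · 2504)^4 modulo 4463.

724 + 2710 = 3434
(3434)^2 ≡ 1110 (mod 4463)
(1110)^4 ≡ 3621 (mod 4463)
3621 · 2504 = 9066984 ≡ 2631 (mod 4463)
(2631)^4 ≡ 2304 (mod 4463)

2304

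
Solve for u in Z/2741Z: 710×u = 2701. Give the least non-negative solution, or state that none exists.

gcd(710, 2741) = 1, so a unique solution mod 2741 exists.
710⁻¹ ≡ 1772 (mod 2741).
u ≡ 1772×2701 ≡ 386 (mod 2741).

386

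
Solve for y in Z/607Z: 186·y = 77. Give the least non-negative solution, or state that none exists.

gcd(186, 607) = 1, so a unique solution mod 607 exists.
186⁻¹ ≡ 545 (mod 607).
y ≡ 545·77 ≡ 82 (mod 607).

82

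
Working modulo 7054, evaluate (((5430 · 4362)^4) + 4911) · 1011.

6177

5430 · 4362 = 23685660 ≡ 5382 (mod 7054)
(5382)^4 ≡ 956 (mod 7054)
956 + 4911 = 5867
5867 · 1011 = 5931537 ≡ 6177 (mod 7054)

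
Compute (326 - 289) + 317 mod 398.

354

326 - 289 = 37
37 + 317 = 354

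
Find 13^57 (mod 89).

70

57 in binary is 111001, i.e. 57 = 32 + 16 + 8 + 1.
13^1 ≡ 13 (mod 89)
13^2 ≡ 13^2 = 169 ≡ 80 (mod 89)
13^4 ≡ 80^2 = 6400 ≡ 81 (mod 89)
13^8 ≡ 81^2 = 6561 ≡ 64 (mod 89)
13^16 ≡ 64^2 = 4096 ≡ 2 (mod 89)
13^32 ≡ 2^2 = 4 (mod 89)
13^57 = 13^32 · 13^16 · 13^8 · 13^1 ≡ 4 · 2 · 64 · 13 (mod 89).
Accumulate the product:
4 · 2 = 8
8 · 64 = 512 ≡ 67
67 · 13 = 871 ≡ 70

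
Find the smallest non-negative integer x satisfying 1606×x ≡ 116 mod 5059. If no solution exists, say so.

1405

gcd(1606, 5059) = 1, so a unique solution mod 5059 exists.
1606⁻¹ ≡ 2498 (mod 5059).
x ≡ 2498×116 ≡ 1405 (mod 5059).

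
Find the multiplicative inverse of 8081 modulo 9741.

7517

By the extended Euclidean algorithm:
9741 = 1*8081 + 1660
8081 = 4*1660 + 1441
1660 = 1*1441 + 219
1441 = 6*219 + 127
219 = 1*127 + 92
127 = 1*92 + 35
92 = 2*35 + 22
35 = 1*22 + 13
22 = 1*13 + 9
13 = 1*9 + 4
9 = 2*4 + 1
4 = 4*1 + 0
gcd(8081, 9741) = 1, so the inverse exists.
Back-substitute for 1:
1 = 1*9 − 2*4
  = −2*13 + 3*9
  = 3*22 − 5*13
  = −5*35 + 8*22
  = 8*92 − 21*35
  = −21*127 + 29*92
  = 29*219 − 50*127
  = −50*1441 + 329*219
  = 329*1660 − 379*1441
  = −379*8081 + 1845*1660
  = 1845*9741 − 2224*8081
So 8081⁻¹ ≡ −2224 ≡ 7517 (mod 9741).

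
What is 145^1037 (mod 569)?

480

By square-and-multiply:
145^1 ≡ 145 (mod 569)
145^2 ≡ 145^2 = 21025 ≡ 541 (mod 569)
145^4 ≡ 541^2 = 292681 ≡ 215 (mod 569)
145^8 ≡ 215^2 = 46225 ≡ 136 (mod 569)
145^16 ≡ 136^2 = 18496 ≡ 288 (mod 569)
145^32 ≡ 288^2 = 82944 ≡ 439 (mod 569)
145^64 ≡ 439^2 = 192721 ≡ 399 (mod 569)
145^128 ≡ 399^2 = 159201 ≡ 450 (mod 569)
145^256 ≡ 450^2 = 202500 ≡ 505 (mod 569)
145^512 ≡ 505^2 = 255025 ≡ 113 (mod 569)
145^1024 ≡ 113^2 = 12769 ≡ 251 (mod 569)
145^1037 = 145^1024 · 145^8 · 145^4 · 145^1 ≡ 251 · 136 · 215 · 145 (mod 569).
Accumulate the product:
251 · 136 = 34136 ≡ 565
565 · 215 = 121475 ≡ 278
278 · 145 = 40310 ≡ 480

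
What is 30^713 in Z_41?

7

Compute successive squares:
713 in binary is 1011001001, i.e. 713 = 512 + 128 + 64 + 8 + 1.
30^1 ≡ 30 (mod 41)
30^2 ≡ 30^2 = 900 ≡ 39 (mod 41)
30^4 ≡ 39^2 = 1521 ≡ 4 (mod 41)
30^8 ≡ 4^2 = 16 (mod 41)
30^16 ≡ 16^2 = 256 ≡ 10 (mod 41)
30^32 ≡ 10^2 = 100 ≡ 18 (mod 41)
30^64 ≡ 18^2 = 324 ≡ 37 (mod 41)
30^128 ≡ 37^2 = 1369 ≡ 16 (mod 41)
30^256 ≡ 16^2 = 256 ≡ 10 (mod 41)
30^512 ≡ 10^2 = 100 ≡ 18 (mod 41)
30^713 = 30^512 × 30^128 × 30^64 × 30^8 × 30^1 ≡ 18 × 16 × 37 × 16 × 30 (mod 41).
Accumulate the product:
18 × 16 = 288 ≡ 1
1 × 37 = 37
37 × 16 = 592 ≡ 18
18 × 30 = 540 ≡ 7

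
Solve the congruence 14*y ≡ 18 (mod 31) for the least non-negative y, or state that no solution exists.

gcd(14, 31) = 1, so a unique solution mod 31 exists.
14⁻¹ ≡ 20 (mod 31).
y ≡ 20*18 ≡ 19 (mod 31).

19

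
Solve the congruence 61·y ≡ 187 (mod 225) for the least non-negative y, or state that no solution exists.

gcd(61, 225) = 1, so a unique solution mod 225 exists.
61⁻¹ ≡ 166 (mod 225).
y ≡ 166·187 ≡ 217 (mod 225).

217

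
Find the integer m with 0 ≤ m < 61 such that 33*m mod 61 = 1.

By the extended Euclidean algorithm:
61 = 1·33 + 28
33 = 1·28 + 5
28 = 5·5 + 3
5 = 1·3 + 2
3 = 1·2 + 1
2 = 2·1 + 0
gcd(33, 61) = 1, so the inverse exists.
Bézout: 1 = 13·61 − 24·33.
So 33⁻¹ ≡ −24 ≡ 37 (mod 61).

37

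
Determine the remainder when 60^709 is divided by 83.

47

By square-and-multiply:
709 in binary is 1011000101, i.e. 709 = 512 + 128 + 64 + 4 + 1.
60^1 ≡ 60 (mod 83)
60^2 ≡ 60^2 = 3600 ≡ 31 (mod 83)
60^4 ≡ 31^2 = 961 ≡ 48 (mod 83)
60^8 ≡ 48^2 = 2304 ≡ 63 (mod 83)
60^16 ≡ 63^2 = 3969 ≡ 68 (mod 83)
60^32 ≡ 68^2 = 4624 ≡ 59 (mod 83)
60^64 ≡ 59^2 = 3481 ≡ 78 (mod 83)
60^128 ≡ 78^2 = 6084 ≡ 25 (mod 83)
60^256 ≡ 25^2 = 625 ≡ 44 (mod 83)
60^512 ≡ 44^2 = 1936 ≡ 27 (mod 83)
60^709 = 60^512 * 60^128 * 60^64 * 60^4 * 60^1 ≡ 27 * 25 * 78 * 48 * 60 (mod 83).
Accumulate the product:
27 * 25 = 675 ≡ 11
11 * 78 = 858 ≡ 28
28 * 48 = 1344 ≡ 16
16 * 60 = 960 ≡ 47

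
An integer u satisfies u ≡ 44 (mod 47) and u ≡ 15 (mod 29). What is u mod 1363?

44

47⁻¹ mod 29: 47·21 ≡ 1 (mod 29), so 47⁻¹ ≡ 21.
u = 44 + 47·((15 − 44)·21 mod 29) = 44 + 47·0 = 44.
Check: 44 mod 47 = 44, 44 mod 29 = 15. ✓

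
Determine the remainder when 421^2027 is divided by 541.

485

2027 in binary is 11111101011, i.e. 2027 = 1024 + 512 + 256 + 128 + 64 + 32 + 8 + 2 + 1.
421^1 ≡ 421 (mod 541)
421^2 ≡ 421^2 = 177241 ≡ 334 (mod 541)
421^4 ≡ 334^2 = 111556 ≡ 110 (mod 541)
421^8 ≡ 110^2 = 12100 ≡ 198 (mod 541)
421^16 ≡ 198^2 = 39204 ≡ 252 (mod 541)
421^32 ≡ 252^2 = 63504 ≡ 207 (mod 541)
421^64 ≡ 207^2 = 42849 ≡ 110 (mod 541)
421^128 ≡ 110^2 = 12100 ≡ 198 (mod 541)
421^256 ≡ 198^2 = 39204 ≡ 252 (mod 541)
421^512 ≡ 252^2 = 63504 ≡ 207 (mod 541)
421^1024 ≡ 207^2 = 42849 ≡ 110 (mod 541)
421^2027 = 421^1024 · 421^512 · 421^256 · 421^128 · 421^64 · 421^32 · 421^8 · 421^2 · 421^1 ≡ 110 · 207 · 252 · 198 · 110 · 207 · 198 · 334 · 421 (mod 541).
Accumulate the product:
110 · 207 = 22770 ≡ 48
48 · 252 = 12096 ≡ 194
194 · 198 = 38412 ≡ 1
1 · 110 = 110
110 · 207 = 22770 ≡ 48
48 · 198 = 9504 ≡ 307
307 · 334 = 102538 ≡ 289
289 · 421 = 121669 ≡ 485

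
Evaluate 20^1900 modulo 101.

1

By square-and-multiply:
1900 in binary is 11101101100, i.e. 1900 = 1024 + 512 + 256 + 64 + 32 + 8 + 4.
20^1 ≡ 20 (mod 101)
20^2 ≡ 20^2 = 400 ≡ 97 (mod 101)
20^4 ≡ 97^2 = 9409 ≡ 16 (mod 101)
20^8 ≡ 16^2 = 256 ≡ 54 (mod 101)
20^16 ≡ 54^2 = 2916 ≡ 88 (mod 101)
20^32 ≡ 88^2 = 7744 ≡ 68 (mod 101)
20^64 ≡ 68^2 = 4624 ≡ 79 (mod 101)
20^128 ≡ 79^2 = 6241 ≡ 80 (mod 101)
20^256 ≡ 80^2 = 6400 ≡ 37 (mod 101)
20^512 ≡ 37^2 = 1369 ≡ 56 (mod 101)
20^1024 ≡ 56^2 = 3136 ≡ 5 (mod 101)
20^1900 = 20^1024 * 20^512 * 20^256 * 20^64 * 20^32 * 20^8 * 20^4 ≡ 5 * 56 * 37 * 79 * 68 * 54 * 16 (mod 101).
Accumulate the product:
5 * 56 = 280 ≡ 78
78 * 37 = 2886 ≡ 58
58 * 79 = 4582 ≡ 37
37 * 68 = 2516 ≡ 92
92 * 54 = 4968 ≡ 19
19 * 16 = 304 ≡ 1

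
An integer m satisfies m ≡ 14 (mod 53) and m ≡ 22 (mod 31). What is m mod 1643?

332

53⁻¹ mod 31: 53×24 ≡ 1 (mod 31), so 53⁻¹ ≡ 24.
m = 14 + 53×((22 − 14)×24 mod 31) = 14 + 53×6 = 332.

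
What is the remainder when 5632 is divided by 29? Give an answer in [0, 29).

5632 = 194×29 + 6, so 5632 ≡ 6 (mod 29).

6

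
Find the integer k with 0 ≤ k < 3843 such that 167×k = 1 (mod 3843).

1910

3843 = 23×167 + 2
167 = 83×2 + 1
2 = 2×1 + 0
gcd(167, 3843) = 1, so the inverse exists.
Bézout: 1 = −83×3843 + 1910×167.
So 167⁻¹ ≡ 1910 (mod 3843).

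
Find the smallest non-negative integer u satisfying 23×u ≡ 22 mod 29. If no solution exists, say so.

6

gcd(23, 29) = 1, so a unique solution mod 29 exists.
23⁻¹ ≡ 24 (mod 29).
u ≡ 24×22 ≡ 6 (mod 29).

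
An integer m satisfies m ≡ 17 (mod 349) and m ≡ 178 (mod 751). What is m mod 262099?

116583

349⁻¹ mod 751: 349·170 ≡ 1 (mod 751), so 349⁻¹ ≡ 170.
m = 17 + 349·((178 − 17)·170 mod 751) = 17 + 349·334 = 116583.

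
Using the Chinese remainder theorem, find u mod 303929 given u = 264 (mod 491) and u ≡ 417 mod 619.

491⁻¹ mod 619: 491*324 ≡ 1 (mod 619), so 491⁻¹ ≡ 324.
u = 264 + 491*((417 − 264)*324 mod 619) = 264 + 491*52 = 25796.

25796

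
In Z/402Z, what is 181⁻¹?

211

Run the extended Euclidean algorithm:
402 = 2×181 + 40
181 = 4×40 + 21
40 = 1×21 + 19
21 = 1×19 + 2
19 = 9×2 + 1
2 = 2×1 + 0
gcd(181, 402) = 1, so the inverse exists.
Back-substitute for 1:
1 = 1×19 − 9×2
  = −9×21 + 10×19
  = 10×40 − 19×21
  = −19×181 + 86×40
  = 86×402 − 191×181
So 181⁻¹ ≡ −191 ≡ 211 (mod 402).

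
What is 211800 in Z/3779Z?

176

211800 = 56*3779 + 176, so 211800 ≡ 176 (mod 3779).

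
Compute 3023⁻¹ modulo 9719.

9719 = 3×3023 + 650
3023 = 4×650 + 423
650 = 1×423 + 227
423 = 1×227 + 196
227 = 1×196 + 31
196 = 6×31 + 10
31 = 3×10 + 1
10 = 10×1 + 0
gcd(3023, 9719) = 1, so the inverse exists.
Back-substitute for 1:
1 = 1×31 − 3×10
  = −3×196 + 19×31
  = 19×227 − 22×196
  = −22×423 + 41×227
  = 41×650 − 63×423
  = −63×3023 + 293×650
  = 293×9719 − 942×3023
So 3023⁻¹ ≡ −942 ≡ 8777 (mod 9719).

8777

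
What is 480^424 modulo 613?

Compute successive squares:
480^1 ≡ 480 (mod 613)
480^2 ≡ 480^2 = 230400 ≡ 525 (mod 613)
480^4 ≡ 525^2 = 275625 ≡ 388 (mod 613)
480^8 ≡ 388^2 = 150544 ≡ 359 (mod 613)
480^16 ≡ 359^2 = 128881 ≡ 151 (mod 613)
480^32 ≡ 151^2 = 22801 ≡ 120 (mod 613)
480^64 ≡ 120^2 = 14400 ≡ 301 (mod 613)
480^128 ≡ 301^2 = 90601 ≡ 490 (mod 613)
480^256 ≡ 490^2 = 240100 ≡ 417 (mod 613)
480^424 = 480^256 * 480^128 * 480^32 * 480^8 ≡ 417 * 490 * 120 * 359 (mod 613).
Accumulate the product:
417 * 490 = 204330 ≡ 201
201 * 120 = 24120 ≡ 213
213 * 359 = 76467 ≡ 455

455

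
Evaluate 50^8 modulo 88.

50^1 ≡ 50 (mod 88)
50^2 ≡ 50^2 = 2500 ≡ 36 (mod 88)
50^4 ≡ 36^2 = 1296 ≡ 64 (mod 88)
50^8 ≡ 64^2 = 4096 ≡ 48 (mod 88)
So 50^8 ≡ 48 (mod 88).

48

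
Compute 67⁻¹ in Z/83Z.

57

83 = 1×67 + 16
67 = 4×16 + 3
16 = 5×3 + 1
3 = 3×1 + 0
gcd(67, 83) = 1, so the inverse exists.
Bézout: 1 = 21×83 − 26×67.
So 67⁻¹ ≡ −26 ≡ 57 (mod 83).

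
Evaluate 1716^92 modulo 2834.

2522

Using repeated squaring:
92 in binary is 1011100, i.e. 92 = 64 + 16 + 8 + 4.
1716^1 ≡ 1716 (mod 2834)
1716^2 ≡ 1716^2 = 2944656 ≡ 130 (mod 2834)
1716^4 ≡ 130^2 = 16900 ≡ 2730 (mod 2834)
1716^8 ≡ 2730^2 = 7452900 ≡ 2314 (mod 2834)
1716^16 ≡ 2314^2 = 5354596 ≡ 1170 (mod 2834)
1716^32 ≡ 1170^2 = 1368900 ≡ 78 (mod 2834)
1716^64 ≡ 78^2 = 6084 ≡ 416 (mod 2834)
1716^92 = 1716^64 * 1716^16 * 1716^8 * 1716^4 ≡ 416 * 1170 * 2314 * 2730 (mod 2834).
Accumulate the product:
416 * 1170 = 486720 ≡ 2106
2106 * 2314 = 4873284 ≡ 1638
1638 * 2730 = 4471740 ≡ 2522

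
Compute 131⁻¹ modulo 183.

Run the extended Euclidean algorithm:
183 = 1·131 + 52
131 = 2·52 + 27
52 = 1·27 + 25
27 = 1·25 + 2
25 = 12·2 + 1
2 = 2·1 + 0
gcd(131, 183) = 1, so the inverse exists.
Back-substitute for 1:
1 = 1·25 − 12·2
  = −12·27 + 13·25
  = 13·52 − 25·27
  = −25·131 + 63·52
  = 63·183 − 88·131
So 131⁻¹ ≡ −88 ≡ 95 (mod 183).

95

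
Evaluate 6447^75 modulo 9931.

6415

Compute successive squares:
75 in binary is 1001011, i.e. 75 = 64 + 8 + 2 + 1.
6447^1 ≡ 6447 (mod 9931)
6447^2 ≡ 6447^2 = 41563809 ≡ 2574 (mod 9931)
6447^4 ≡ 2574^2 = 6625476 ≡ 1499 (mod 9931)
6447^8 ≡ 1499^2 = 2247001 ≡ 2595 (mod 9931)
6447^16 ≡ 2595^2 = 6734025 ≡ 807 (mod 9931)
6447^32 ≡ 807^2 = 651249 ≡ 5734 (mod 9931)
6447^64 ≡ 5734^2 = 32878756 ≡ 7146 (mod 9931)
6447^75 = 6447^64 * 6447^8 * 6447^2 * 6447^1 ≡ 7146 * 2595 * 2574 * 6447 (mod 9931).
Accumulate the product:
7146 * 2595 = 18543870 ≡ 2693
2693 * 2574 = 6931782 ≡ 9875
9875 * 6447 = 63664125 ≡ 6415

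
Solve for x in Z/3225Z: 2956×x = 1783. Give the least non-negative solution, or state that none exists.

gcd(2956, 3225) = 1, so a unique solution mod 3225 exists.
2956⁻¹ ≡ 2146 (mod 3225).
x ≡ 2146×1783 ≡ 1468 (mod 3225).

1468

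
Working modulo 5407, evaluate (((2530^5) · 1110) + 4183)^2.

(2530)^5 ≡ 2477 (mod 5407)
2477 · 1110 = 2749470 ≡ 2714 (mod 5407)
2714 + 4183 = 6897 ≡ 1490 (mod 5407)
(1490)^2 ≡ 3230 (mod 5407)

3230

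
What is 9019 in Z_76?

51

9019 = 118*76 + 51, so 9019 ≡ 51 (mod 76).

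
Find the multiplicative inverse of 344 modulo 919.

Apply the Euclidean algorithm and back-substitute:
919 = 2*344 + 231
344 = 1*231 + 113
231 = 2*113 + 5
113 = 22*5 + 3
5 = 1*3 + 2
3 = 1*2 + 1
2 = 2*1 + 0
gcd(344, 919) = 1, so the inverse exists.
Back-substitute for 1:
1 = 1*3 − 1*2
  = −1*5 + 2*3
  = 2*113 − 45*5
  = −45*231 + 92*113
  = 92*344 − 137*231
  = −137*919 + 366*344
So 344⁻¹ ≡ 366 (mod 919).

366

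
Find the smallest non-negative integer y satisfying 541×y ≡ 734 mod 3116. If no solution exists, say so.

gcd(541, 3116) = 1, so a unique solution mod 3116 exists.
541⁻¹ ≡ 2373 (mod 3116).
y ≡ 2373×734 ≡ 3054 (mod 3116).

3054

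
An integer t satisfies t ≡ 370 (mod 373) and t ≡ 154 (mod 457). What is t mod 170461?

373⁻¹ mod 457: 373*136 ≡ 1 (mod 457), so 373⁻¹ ≡ 136.
t = 370 + 373*((154 − 370)*136 mod 457) = 370 + 373*329 = 123087.

123087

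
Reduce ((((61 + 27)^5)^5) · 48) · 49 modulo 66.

61 + 27 = 88 ≡ 22 (mod 66)
(22)^5 ≡ 22 (mod 66)
(22)^5 ≡ 22 (mod 66)
22 · 48 = 1056 ≡ 0 (mod 66)
0 · 49 = 0

0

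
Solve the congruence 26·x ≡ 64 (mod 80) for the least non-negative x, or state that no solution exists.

gcd(26, 80) = 2, and 2 | 64, so solutions exist.
Divide through by 2: 13·x = 32 (mod 40).
13⁻¹ ≡ 37 (mod 40).
x ≡ 37·32 ≡ 24 (mod 40).
The smallest non-negative solution is x = 24.

24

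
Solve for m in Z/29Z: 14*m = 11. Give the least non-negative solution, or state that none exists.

gcd(14, 29) = 1, so a unique solution mod 29 exists.
14⁻¹ ≡ 27 (mod 29).
m ≡ 27*11 ≡ 7 (mod 29).

7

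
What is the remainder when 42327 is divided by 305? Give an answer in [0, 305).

42327 = 138·305 + 237, so 42327 ≡ 237 (mod 305).

237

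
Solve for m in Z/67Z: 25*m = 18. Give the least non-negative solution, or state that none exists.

gcd(25, 67) = 1, so a unique solution mod 67 exists.
25⁻¹ ≡ 59 (mod 67).
m ≡ 59*18 ≡ 57 (mod 67).

57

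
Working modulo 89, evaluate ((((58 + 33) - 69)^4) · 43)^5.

58 + 33 = 91 ≡ 2 (mod 89)
2 - 69 = -67 ≡ 22 (mod 89)
(22)^4 ≡ 8 (mod 89)
8 · 43 = 344 ≡ 77 (mod 89)
(77)^5 ≡ 12 (mod 89)

12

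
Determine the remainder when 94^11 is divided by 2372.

1988

11 in binary is 1011, i.e. 11 = 8 + 2 + 1.
94^1 ≡ 94 (mod 2372)
94^2 ≡ 94^2 = 8836 ≡ 1720 (mod 2372)
94^4 ≡ 1720^2 = 2958400 ≡ 516 (mod 2372)
94^8 ≡ 516^2 = 266256 ≡ 592 (mod 2372)
94^11 = 94^8 * 94^2 * 94^1 ≡ 592 * 1720 * 94 (mod 2372).
Accumulate the product:
592 * 1720 = 1018240 ≡ 652
652 * 94 = 61288 ≡ 1988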